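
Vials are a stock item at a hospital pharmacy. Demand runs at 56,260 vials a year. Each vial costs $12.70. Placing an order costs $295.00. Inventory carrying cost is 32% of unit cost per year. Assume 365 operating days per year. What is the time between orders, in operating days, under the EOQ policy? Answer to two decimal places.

T ≈ 18.54 days

Holding cost H = 0.32 × $12.70 = $4.0640 per unit per year.
Q* = √(2DS/H) = √(2 × 56,260 × 295 / 4.064) ≈ 2857.91.
Cycle time = Q*/D × 365 = 2857.91 / 56,260 × 365 ≈ 18.541 days.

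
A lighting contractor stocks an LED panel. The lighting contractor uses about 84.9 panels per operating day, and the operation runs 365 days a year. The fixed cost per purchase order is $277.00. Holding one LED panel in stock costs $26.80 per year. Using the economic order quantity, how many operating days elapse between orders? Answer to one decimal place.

Annual demand D = 84.9 × 365 = 30,988.5.
Q* = √(2DS/H) = √(2 × 30,988.5 × 277 / 26.8) ≈ 800.36.
Cycle time = Q*/D × 365 = 800.36 / 30,988.5 × 365 ≈ 9.427 days.

T ≈ 9.4 days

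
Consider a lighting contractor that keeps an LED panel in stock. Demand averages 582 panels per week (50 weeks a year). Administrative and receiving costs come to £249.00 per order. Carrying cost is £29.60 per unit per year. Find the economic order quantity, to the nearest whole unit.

Annual demand D = 582 × 50 = 29,100.
EOQ = √(2DS / H) = √(2 × 29,100 × 249 / 29.6).
= √(14,491,800 / 29.6) = √489,587.8378 ≈ 699.706.

Q* ≈ 700 panels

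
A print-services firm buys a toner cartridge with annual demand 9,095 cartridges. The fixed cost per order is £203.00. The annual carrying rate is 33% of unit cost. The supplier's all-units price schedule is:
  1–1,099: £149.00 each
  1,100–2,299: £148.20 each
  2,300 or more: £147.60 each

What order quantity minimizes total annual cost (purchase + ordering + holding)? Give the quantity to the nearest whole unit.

Holding cost per unit per year at price C is H = 0.33·C.
Evaluate total cost at each tier's feasible EOQ or, if the EOQ is below the tier, at the tier's minimum quantity.
EOQ at £149.00 = 274.0 (feasible in tier 1): TC = 9,095×£149.00 + (9,095/274.0)×203 + (274.0/2)×0.33×£149.00 = £1,368,629.56.
EOQ at £148.20 = 274.8 < 1100, so use break Q=1100: TC = 9,095×£148.20 + (9,095/1100.0)×203 + (1100.0/2)×0.33×£148.20 = £1,376,455.74.
EOQ at £147.60 = 275.3 < 2300, so use break Q=2300: TC = 9,095×£147.60 + (9,095/2300.0)×203 + (2300.0/2)×0.33×£147.60 = £1,399,238.93.
Lowest total cost is £1,368,629.56 at Q = 274.0.

Q* ≈ 274 cartridges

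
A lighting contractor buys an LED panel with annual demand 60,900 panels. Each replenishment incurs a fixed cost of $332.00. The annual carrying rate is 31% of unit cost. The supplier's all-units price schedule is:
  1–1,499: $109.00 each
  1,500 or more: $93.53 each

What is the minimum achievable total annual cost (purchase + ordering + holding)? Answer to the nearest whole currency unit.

Holding cost per unit per year at price C is H = 0.31·C.
Evaluate total cost at each tier's feasible EOQ or, if the EOQ is below the tier, at the tier's minimum quantity.
EOQ at $109.00 = 1094.0 (feasible in tier 1): TC = 60,900×$109.00 + (60,900/1094.0)×332 + (1094.0/2)×0.31×$109.00 = $6,675,064.67.
EOQ at $93.53 = 1181.0 < 1500, so use break Q=1500: TC = 60,900×$93.53 + (60,900/1500.0)×332 + (1500.0/2)×0.31×$93.53 = $5,731,201.92.
Lowest total cost among the candidates is at Q = 1500.0.

TC* ≈ $5,731,202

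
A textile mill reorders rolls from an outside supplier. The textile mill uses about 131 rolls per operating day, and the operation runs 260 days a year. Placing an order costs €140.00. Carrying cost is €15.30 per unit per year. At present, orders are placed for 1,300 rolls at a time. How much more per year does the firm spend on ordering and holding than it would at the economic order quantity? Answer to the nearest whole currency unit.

Extra cost ≈ €1,534 per year

Annual demand D = 131 × 260 = 34,060.
EOQ = √(2DS/H) = √(2 × 34,060 × 140 / 15.3) ≈ 789.51.
Cost at Q* = (D/Q*)S + (Q*/2)H = √(2DSH) ≈ €12,079.45.
Cost at Q = 1,300: (34,060/1,300)×140 + (1,300/2)×15.3 = €3,668.00 + €9,945.00 = €13,613.00.
Excess = €13,613.00 − €12,079.45 = €1,533.55.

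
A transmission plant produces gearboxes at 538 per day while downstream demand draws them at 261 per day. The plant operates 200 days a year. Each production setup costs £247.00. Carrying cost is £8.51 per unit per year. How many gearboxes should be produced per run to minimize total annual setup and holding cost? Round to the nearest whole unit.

Q* ≈ 2,426 gearboxes

Annual demand D = 261 × 200 = 52,200.
Production build-up factor (1 − d/p) = 1 − 261/538 = 0.5149.
Q* = √(2DS / (H(1 − d/p))) = √(2 × 52,200 × 247 / (8.51 × 0.5149)).
= √(25,786,800 / 4.3815) ≈ 2425.969.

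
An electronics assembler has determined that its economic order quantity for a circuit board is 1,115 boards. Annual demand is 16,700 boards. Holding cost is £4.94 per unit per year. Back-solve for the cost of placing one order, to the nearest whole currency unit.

S ≈ £184

Invert the EOQ relation Q*² = 2DS/H.
From Q* = √(2DS/H): S = Q*²H / (2D) = 1,115² × 4.94 / (2 × 16,700) = 183.8782.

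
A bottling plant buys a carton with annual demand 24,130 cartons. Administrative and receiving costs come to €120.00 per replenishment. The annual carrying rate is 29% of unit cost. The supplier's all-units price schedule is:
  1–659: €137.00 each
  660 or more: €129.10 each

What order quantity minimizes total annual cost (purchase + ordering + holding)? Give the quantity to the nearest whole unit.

Q* ≈ 660 cartons

Holding cost per unit per year at price C is H = 0.29·C.
Evaluate total cost at each tier's feasible EOQ or, if the EOQ is below the tier, at the tier's minimum quantity.
EOQ at €137.00 = 381.8 (feasible in tier 1): TC = 24,130×€137.00 + (24,130/381.8)×120 + (381.8/2)×0.29×€137.00 = €3,320,978.53.
EOQ at €129.10 = 393.3 < 660, so use break Q=660: TC = 24,130×€129.10 + (24,130/660.0)×120 + (660.0/2)×0.29×€129.10 = €3,131,925.14.
Lowest total cost is €3,131,925.14 at Q = 660.0.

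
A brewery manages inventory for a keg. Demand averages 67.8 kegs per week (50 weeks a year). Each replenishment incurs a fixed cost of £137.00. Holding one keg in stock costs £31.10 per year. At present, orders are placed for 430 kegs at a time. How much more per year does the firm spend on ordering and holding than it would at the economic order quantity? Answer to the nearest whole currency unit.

Extra cost ≈ £2,392 per year

Annual demand D = 67.8 × 50 = 3,390.
EOQ = √(2DS/H) = √(2 × 3,390 × 137 / 31.1) ≈ 172.82.
Cost at Q* = (D/Q*)S + (Q*/2)H = √(2DSH) ≈ £5,374.71.
Cost at Q = 430: (3,390/430)×137 + (430/2)×31.1 = £1,080.07 + £6,686.50 = £7,766.57.
Excess = £7,766.57 − £5,374.71 = £2,391.86.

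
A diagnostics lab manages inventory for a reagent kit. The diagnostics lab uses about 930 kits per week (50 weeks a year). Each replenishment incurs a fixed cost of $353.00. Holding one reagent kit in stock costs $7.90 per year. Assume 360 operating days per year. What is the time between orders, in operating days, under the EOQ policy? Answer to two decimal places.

T ≈ 15.78 days

Annual demand D = 930 × 50 = 46,500.
The optimal lot size = √(2DS/H) = √(2 × 46,500 × 353 / 7.9) ≈ 2038.52.
Cycle time = Q*/D × 360 = 2038.52 / 46,500 × 360 ≈ 15.782 days.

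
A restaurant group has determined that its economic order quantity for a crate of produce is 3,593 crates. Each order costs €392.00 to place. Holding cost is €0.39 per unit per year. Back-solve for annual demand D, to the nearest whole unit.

Invert the EOQ relation Q*² = 2DS/H.
From Q* = √(2DS/H): D = Q*²H / (2S) = 3,593² × 0.39 / (2 × 392) = 6421.892.

D ≈ 6,422 crates per year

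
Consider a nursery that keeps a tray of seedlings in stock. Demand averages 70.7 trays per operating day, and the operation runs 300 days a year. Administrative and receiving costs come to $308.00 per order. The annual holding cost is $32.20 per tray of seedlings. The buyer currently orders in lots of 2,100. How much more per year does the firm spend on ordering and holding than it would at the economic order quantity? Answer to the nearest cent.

Annual demand D = 70.7 × 300 = 21,210.
EOQ = √(2DS/H) = √(2 × 21,210 × 308 / 32.2) ≈ 636.99.
Cost at Q* = (D/Q*)S + (Q*/2)H = √(2DSH) ≈ $20,511.08.
Cost at Q = 2,100: (21,210/2,100)×308 + (2,100/2)×32.2 = $3,110.80 + $33,810.00 = $36,920.80.
Excess = $36,920.80 − $20,511.08 = $16,409.72.

Extra cost ≈ $16,409.72 per year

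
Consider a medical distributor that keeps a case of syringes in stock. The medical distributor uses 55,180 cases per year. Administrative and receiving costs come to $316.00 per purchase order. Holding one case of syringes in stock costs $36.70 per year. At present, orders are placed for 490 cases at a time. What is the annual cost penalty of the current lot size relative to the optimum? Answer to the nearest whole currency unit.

EOQ = √(2DS/H) = √(2 × 55,180 × 316 / 36.7) ≈ 974.80.
Cost at Q* = (D/Q*)S + (Q*/2)H = √(2DSH) ≈ $35,775.23.
Cost at Q = 490: (55,180/490)×316 + (490/2)×36.7 = $35,585.47 + $8,991.50 = $44,576.97.
Excess = $44,576.97 − $35,775.23 = $8,801.74.

Extra cost ≈ $8,802 per year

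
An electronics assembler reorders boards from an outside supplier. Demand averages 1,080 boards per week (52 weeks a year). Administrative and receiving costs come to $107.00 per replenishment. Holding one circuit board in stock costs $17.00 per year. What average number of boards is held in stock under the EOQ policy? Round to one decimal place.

Average inventory ≈ 420.4 boards

Annual demand D = 1,080 × 52 = 56,160.
The optimal lot size = √(2DS/H) = √(2 × 56,160 × 107 / 17) ≈ 840.81.
Average inventory = Q*/2 ≈ 840.81 / 2 = 420.403.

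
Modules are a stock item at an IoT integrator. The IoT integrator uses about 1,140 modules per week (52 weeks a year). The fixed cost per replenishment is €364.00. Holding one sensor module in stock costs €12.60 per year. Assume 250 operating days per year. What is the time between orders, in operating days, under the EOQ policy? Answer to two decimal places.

T ≈ 7.80 days

Annual demand D = 1,140 × 52 = 59,280.
Q* = √(2DS/H) = √(2 × 59,280 × 364 / 12.6) ≈ 1850.69.
Cycle time = Q*/D × 250 = 1850.69 / 59,280 × 250 ≈ 7.805 days.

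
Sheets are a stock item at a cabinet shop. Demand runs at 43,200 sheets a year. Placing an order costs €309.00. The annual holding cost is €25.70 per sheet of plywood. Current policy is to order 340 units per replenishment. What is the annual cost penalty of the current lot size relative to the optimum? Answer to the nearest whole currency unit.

Extra cost ≈ €17,436 per year

EOQ = √(2DS/H) = √(2 × 43,200 × 309 / 25.7) ≈ 1019.22.
Cost at Q* = (D/Q*)S + (Q*/2)H = √(2DSH) ≈ €26,194.05.
Cost at Q = 340: (43,200/340)×309 + (340/2)×25.7 = €39,261.18 + €4,369.00 = €43,630.18.
Excess = €43,630.18 − €26,194.05 = €17,436.13.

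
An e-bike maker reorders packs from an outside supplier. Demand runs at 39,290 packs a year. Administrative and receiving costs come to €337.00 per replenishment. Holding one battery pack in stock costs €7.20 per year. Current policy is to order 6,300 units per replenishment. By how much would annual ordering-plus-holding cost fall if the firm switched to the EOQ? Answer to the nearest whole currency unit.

EOQ = √(2DS/H) = √(2 × 39,290 × 337 / 7.2) ≈ 1917.81.
Cost at Q* = (D/Q*)S + (Q*/2)H = √(2DSH) ≈ €13,808.20.
Cost at Q = 6,300: (39,290/6,300)×337 + (6,300/2)×7.2 = €2,101.70 + €22,680.00 = €24,781.70.
Excess = €24,781.70 − €13,808.20 = €10,973.50.

Extra cost ≈ €10,973 per year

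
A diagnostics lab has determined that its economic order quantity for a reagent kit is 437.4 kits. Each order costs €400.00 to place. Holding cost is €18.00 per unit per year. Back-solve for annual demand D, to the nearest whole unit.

Squaring Q* = √(2DS/H) gives Q*² = 2DS/H.
From Q* = √(2DS/H): D = Q*²H / (2S) = 437.4² × 18 / (2 × 400) = 4304.672.

D ≈ 4,305 kits per year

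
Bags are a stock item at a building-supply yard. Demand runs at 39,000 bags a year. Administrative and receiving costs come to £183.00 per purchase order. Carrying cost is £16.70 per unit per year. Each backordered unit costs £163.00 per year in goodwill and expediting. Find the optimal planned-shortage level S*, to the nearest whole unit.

S* ≈ 90 bags

With planned backorders, Q* = √(2DS/H) · √((H+B)/B).
√(2DS/H) = √(2 × 39,000 × 183 / 16.7) = 924.516.
√((H+B)/B) = √((16.7+163)/163) = 1.0500.
Q* ≈ 970.722.
S* = Q* · H/(H+B) = 970.722 × 16.7/179.7 ≈ 90.212.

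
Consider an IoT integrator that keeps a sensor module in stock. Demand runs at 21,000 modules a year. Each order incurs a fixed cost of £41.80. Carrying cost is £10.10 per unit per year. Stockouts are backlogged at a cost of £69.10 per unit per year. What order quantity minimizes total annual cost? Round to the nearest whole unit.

With planned backorders, Q* = √(2DS/H) · √((H+B)/B).
√(2DS/H) = √(2 × 21,000 × 41.8 / 10.1) = 416.919.
√((H+B)/B) = √((10.1+69.1)/69.1) = 1.0706.
Q* ≈ 446.350.

Q* ≈ 446 modules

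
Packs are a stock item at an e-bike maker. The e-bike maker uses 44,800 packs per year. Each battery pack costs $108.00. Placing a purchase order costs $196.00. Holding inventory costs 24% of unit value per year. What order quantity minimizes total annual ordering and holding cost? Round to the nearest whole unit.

Holding cost H = 0.24 × $108.00 = $25.9200 per unit per year.
EOQ = √(2DS / H) = √(2 × 44,800 × 196 / 25.92).
= √(17,561,600 / 25.92) = √677,530.8642 ≈ 823.123.

Q* ≈ 823 packs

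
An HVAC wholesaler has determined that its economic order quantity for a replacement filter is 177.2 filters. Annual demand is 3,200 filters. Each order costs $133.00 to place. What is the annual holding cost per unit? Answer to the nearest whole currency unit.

Squaring Q* = √(2DS/H) gives Q*² = 2DS/H.
From Q* = √(2DS/H): H = 2DS / Q*² = 2 × 3,200 × 133 / 177.2² = 27.1084.

H ≈ $27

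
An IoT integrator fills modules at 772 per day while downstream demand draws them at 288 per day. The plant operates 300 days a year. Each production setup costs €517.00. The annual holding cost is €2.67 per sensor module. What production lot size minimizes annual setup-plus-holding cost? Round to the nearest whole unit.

Q* ≈ 7,305 modules

Annual demand D = 288 × 300 = 86,400.
Production build-up factor (1 − d/p) = 1 − 288/772 = 0.6269.
Q* = √(2DS / (H(1 − d/p))) = √(2 × 86,400 × 517 / (2.67 × 0.6269)).
= √(89,337,600 / 1.6739) ≈ 7305.459.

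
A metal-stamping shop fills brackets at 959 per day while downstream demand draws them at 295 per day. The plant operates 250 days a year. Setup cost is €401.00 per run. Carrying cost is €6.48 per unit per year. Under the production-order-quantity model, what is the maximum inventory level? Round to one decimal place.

I_max ≈ 2,513.9 brackets

Annual demand D = 295 × 250 = 73,750.
Production build-up factor (1 − d/p) = 1 − 295/959 = 0.6924.
Q* = √(2DS / (H(1 − d/p))) = √(2 × 73,750 × 401 / (6.48 × 0.6924)).
= √(59,147,500 / 4.4867) ≈ 3630.830.
Maximum inventory = Q*(1 − d/p) = 3630.830 × 0.6924 ≈ 2513.943.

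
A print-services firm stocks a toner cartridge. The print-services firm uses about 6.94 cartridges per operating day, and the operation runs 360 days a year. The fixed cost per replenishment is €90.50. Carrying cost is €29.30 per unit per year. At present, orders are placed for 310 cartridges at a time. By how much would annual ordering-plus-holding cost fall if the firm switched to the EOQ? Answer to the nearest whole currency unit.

Annual demand D = 6.94 × 360 = 2,498.4.
EOQ = √(2DS/H) = √(2 × 2,498.4 × 90.5 / 29.3) ≈ 124.23.
Cost at Q* = (D/Q*)S + (Q*/2)H = √(2DSH) ≈ €3,640.02.
Cost at Q = 310: (2,498.4/310)×90.5 + (310/2)×29.3 = €729.37 + €4,541.50 = €5,270.87.
Excess = €5,270.87 − €3,640.02 = €1,630.85.

Extra cost ≈ €1,631 per year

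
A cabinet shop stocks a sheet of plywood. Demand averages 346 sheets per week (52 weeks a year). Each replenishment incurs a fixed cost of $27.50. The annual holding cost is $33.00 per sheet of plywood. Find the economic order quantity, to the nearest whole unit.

Q* ≈ 173 sheets

Annual demand D = 346 × 52 = 17,992.
EOQ = √(2DS / H) = √(2 × 17,992 × 27.5 / 33).
= √(989,560 / 33) = √29,986.6667 ≈ 173.167.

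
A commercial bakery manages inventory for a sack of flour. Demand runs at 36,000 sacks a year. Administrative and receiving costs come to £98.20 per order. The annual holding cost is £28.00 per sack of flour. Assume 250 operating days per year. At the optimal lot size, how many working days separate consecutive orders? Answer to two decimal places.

T ≈ 3.49 days

EOQ = √(2DS/H) = √(2 × 36,000 × 98.2 / 28) ≈ 502.51.
Cycle time = Q*/D × 250 = 502.51 / 36,000 × 250 ≈ 3.490 days.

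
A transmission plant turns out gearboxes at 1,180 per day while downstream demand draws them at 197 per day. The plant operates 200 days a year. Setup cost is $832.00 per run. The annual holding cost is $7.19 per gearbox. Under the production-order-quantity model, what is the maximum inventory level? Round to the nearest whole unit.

Annual demand D = 197 × 200 = 39,400.
Production build-up factor (1 − d/p) = 1 − 197/1,180 = 0.8331.
Q* = √(2DS / (H(1 − d/p))) = √(2 × 39,400 × 832 / (7.19 × 0.8331)).
= √(65,561,600 / 5.9896) ≈ 3308.450.
Maximum inventory = Q*(1 − d/p) = 3308.450 × 0.8331 ≈ 2756.107.

I_max ≈ 2,756 gearboxes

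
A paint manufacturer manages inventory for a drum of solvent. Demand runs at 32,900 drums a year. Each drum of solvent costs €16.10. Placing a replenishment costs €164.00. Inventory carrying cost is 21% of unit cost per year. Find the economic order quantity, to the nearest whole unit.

Q* ≈ 1,787 drums

Holding cost H = 0.21 × €16.10 = €3.3810 per unit per year.
EOQ = √(2DS / H) = √(2 × 32,900 × 164 / 3.381).
= √(10,791,200 / 3.381) = √3,191,718.4265 ≈ 1786.538.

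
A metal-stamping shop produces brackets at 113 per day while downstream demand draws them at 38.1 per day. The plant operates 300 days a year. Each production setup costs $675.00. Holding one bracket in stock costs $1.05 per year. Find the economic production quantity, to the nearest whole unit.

Annual demand D = 38.1 × 300 = 11,430.
Production build-up factor (1 − d/p) = 1 − 38.1/113 = 0.6628.
Q* = √(2DS / (H(1 − d/p))) = √(2 × 11,430 × 675 / (1.05 × 0.6628)).
= √(15,430,500 / 0.696) ≈ 4708.620.

Q* ≈ 4,709 brackets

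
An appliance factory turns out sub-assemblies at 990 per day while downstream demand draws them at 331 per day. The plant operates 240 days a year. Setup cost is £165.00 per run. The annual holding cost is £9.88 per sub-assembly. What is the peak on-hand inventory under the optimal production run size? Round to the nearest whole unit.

Annual demand D = 331 × 240 = 79,440.
Production build-up factor (1 − d/p) = 1 − 331/990 = 0.6657.
Q* = √(2DS / (H(1 − d/p))) = √(2 × 79,440 × 165 / (9.88 × 0.6657)).
= √(26,215,200 / 6.5767) ≈ 1996.517.
Maximum inventory = Q*(1 − d/p) = 1996.517 × 0.6657 ≈ 1328.995.

I_max ≈ 1,329 sub-assemblies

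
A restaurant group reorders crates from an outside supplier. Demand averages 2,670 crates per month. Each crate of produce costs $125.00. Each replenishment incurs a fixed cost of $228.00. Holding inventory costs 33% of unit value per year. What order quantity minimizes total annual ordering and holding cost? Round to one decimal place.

Q* ≈ 595.1 crates

Annual demand D = 2,670 × 12 = 32,040.
Holding cost H = 0.33 × $125.00 = $41.2500 per unit per year.
EOQ = √(2DS / H) = √(2 × 32,040 × 228 / 41.25).
= √(14,610,240 / 41.25) = √354,187.6364 ≈ 595.137.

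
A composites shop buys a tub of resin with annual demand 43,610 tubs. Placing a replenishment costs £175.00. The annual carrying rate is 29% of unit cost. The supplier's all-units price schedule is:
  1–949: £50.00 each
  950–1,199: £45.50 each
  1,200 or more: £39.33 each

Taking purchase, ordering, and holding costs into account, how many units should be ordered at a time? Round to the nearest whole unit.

Q* ≈ 1,200 tubs

Holding cost per unit per year at price C is H = 0.29·C.
For each price level, check whether its EOQ is feasible; otherwise the best quantity at that price is the breakpoint.
Tier 1 (£50.00): EOQ = 1026.0 exceeds tier's upper bound 949, so this tier is dominated.
EOQ at £45.50 = 1075.5 (feasible in tier 2): TC = 43,610×£45.50 + (43,610/1075.5)×175 + (1075.5/2)×0.29×£45.50 = £1,998,446.61.
EOQ at £39.33 = 1156.8 < 1200, so use break Q=1200: TC = 43,610×£39.33 + (43,610/1200.0)×175 + (1200.0/2)×0.29×£39.33 = £1,728,384.51.
Lowest total cost is £1,728,384.51 at Q = 1200.0.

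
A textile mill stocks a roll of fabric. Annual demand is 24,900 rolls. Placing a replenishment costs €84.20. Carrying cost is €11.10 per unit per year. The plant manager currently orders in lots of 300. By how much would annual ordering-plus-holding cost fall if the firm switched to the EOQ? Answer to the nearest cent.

Extra cost ≈ €1,831.28 per year

EOQ = √(2DS/H) = √(2 × 24,900 × 84.2 / 11.1) ≈ 614.62.
Cost at Q* = (D/Q*)S + (Q*/2)H = √(2DSH) ≈ €6,822.32.
Cost at Q = 300: (24,900/300)×84.2 + (300/2)×11.1 = €6,988.60 + €1,665.00 = €8,653.60.
Excess = €8,653.60 − €6,822.32 = €1,831.28.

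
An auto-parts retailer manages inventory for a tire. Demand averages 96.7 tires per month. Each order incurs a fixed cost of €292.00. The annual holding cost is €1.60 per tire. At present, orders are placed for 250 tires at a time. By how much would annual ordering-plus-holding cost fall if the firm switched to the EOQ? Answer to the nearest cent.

Annual demand D = 96.7 × 12 = 1,160.4.
EOQ = √(2DS/H) = √(2 × 1,160.4 × 292 / 1.6) ≈ 650.80.
Cost at Q* = (D/Q*)S + (Q*/2)H = √(2DSH) ≈ €1,041.29.
Cost at Q = 250: (1,160.4/250)×292 + (250/2)×1.6 = €1,355.35 + €200.00 = €1,555.35.
Excess = €1,555.35 − €1,041.29 = €514.06.

Extra cost ≈ €514.06 per year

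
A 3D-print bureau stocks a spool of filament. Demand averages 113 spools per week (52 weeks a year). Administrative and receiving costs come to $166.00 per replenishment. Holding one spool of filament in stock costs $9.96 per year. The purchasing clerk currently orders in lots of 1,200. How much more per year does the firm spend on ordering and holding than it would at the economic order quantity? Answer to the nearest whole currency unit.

Extra cost ≈ $2,381 per year

Annual demand D = 113 × 52 = 5,876.
EOQ = √(2DS/H) = √(2 × 5,876 × 166 / 9.96) ≈ 442.57.
Cost at Q* = (D/Q*)S + (Q*/2)H = √(2DSH) ≈ $4,407.98.
Cost at Q = 1,200: (5,876/1,200)×166 + (1,200/2)×9.96 = $812.85 + $5,976.00 = $6,788.85.
Excess = $6,788.85 − $4,407.98 = $2,380.87.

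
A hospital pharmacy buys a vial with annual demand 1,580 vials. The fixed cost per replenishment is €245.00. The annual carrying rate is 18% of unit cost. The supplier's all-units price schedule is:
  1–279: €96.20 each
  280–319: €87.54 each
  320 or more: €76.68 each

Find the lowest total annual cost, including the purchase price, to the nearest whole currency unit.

Holding cost per unit per year at price C is H = 0.18·C.
Candidates are each tier's EOQ (if it falls in that tier) and each price-break quantity.
EOQ at €96.20 = 211.4 (feasible in tier 1): TC = 1,580×€96.20 + (1,580/211.4)×245 + (211.4/2)×0.18×€96.20 = €155,657.43.
EOQ at €87.54 = 221.7 < 280, so use break Q=280: TC = 1,580×€87.54 + (1,580/280.0)×245 + (280.0/2)×0.18×€87.54 = €141,901.71.
EOQ at €76.68 = 236.8 < 320, so use break Q=320: TC = 1,580×€76.68 + (1,580/320.0)×245 + (320.0/2)×0.18×€76.68 = €124,572.47.
Lowest total cost among the candidates is at Q = 320.0.

TC* ≈ €124,572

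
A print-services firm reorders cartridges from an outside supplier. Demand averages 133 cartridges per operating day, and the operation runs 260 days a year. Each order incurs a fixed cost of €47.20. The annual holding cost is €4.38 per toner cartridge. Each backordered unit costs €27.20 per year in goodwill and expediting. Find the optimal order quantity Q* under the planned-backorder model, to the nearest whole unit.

Annual demand D = 133 × 260 = 34,580.
With planned backorders, Q* = √(2DS/H) · √((H+B)/B).
√(2DS/H) = √(2 × 34,580 × 47.2 / 4.38) = 863.299.
√((H+B)/B) = √((4.38+27.2)/27.2) = 1.0775.
Q* ≈ 930.214.

Q* ≈ 930 cartridges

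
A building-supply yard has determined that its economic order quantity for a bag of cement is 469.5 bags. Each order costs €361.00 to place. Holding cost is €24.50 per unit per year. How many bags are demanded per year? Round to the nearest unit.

D ≈ 7,480 bags per year

Invert the EOQ relation Q*² = 2DS/H.
From Q* = √(2DS/H): D = Q*²H / (2S) = 469.5² × 24.5 / (2 × 361) = 7479.974.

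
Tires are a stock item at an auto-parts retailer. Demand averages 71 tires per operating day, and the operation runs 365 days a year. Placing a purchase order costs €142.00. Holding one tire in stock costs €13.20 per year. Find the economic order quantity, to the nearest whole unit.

Annual demand D = 71 × 365 = 25,915.
EOQ = √(2DS / H) = √(2 × 25,915 × 142 / 13.2).
= √(7,359,860 / 13.2) = √557,565.1515 ≈ 746.703.

Q* ≈ 747 tires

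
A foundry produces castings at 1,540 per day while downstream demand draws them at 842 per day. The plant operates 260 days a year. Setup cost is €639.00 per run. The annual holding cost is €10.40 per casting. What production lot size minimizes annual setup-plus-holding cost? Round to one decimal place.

Annual demand D = 842 × 260 = 218,920.
Production build-up factor (1 − d/p) = 1 − 842/1,540 = 0.4532.
Q* = √(2DS / (H(1 − d/p))) = √(2 × 218,920 × 639 / (10.4 × 0.4532)).
= √(279,779,760 / 4.7138) ≈ 7704.139.

Q* ≈ 7,704.1 castings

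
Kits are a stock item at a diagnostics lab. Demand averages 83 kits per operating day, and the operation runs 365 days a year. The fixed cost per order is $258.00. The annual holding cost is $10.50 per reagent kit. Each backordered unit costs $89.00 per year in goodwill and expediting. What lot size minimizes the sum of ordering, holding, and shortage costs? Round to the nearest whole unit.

Q* ≈ 1,290 kits

Annual demand D = 83 × 365 = 30,295.
With planned backorders, Q* = √(2DS/H) · √((H+B)/B).
√(2DS/H) = √(2 × 30,295 × 258 / 10.5) = 1220.157.
√((H+B)/B) = √((10.5+89)/89) = 1.0573.
Q* ≈ 1290.126.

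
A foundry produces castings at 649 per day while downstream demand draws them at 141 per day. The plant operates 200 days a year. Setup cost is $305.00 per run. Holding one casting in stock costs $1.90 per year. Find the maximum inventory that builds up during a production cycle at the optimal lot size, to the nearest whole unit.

I_max ≈ 2,662 castings

Annual demand D = 141 × 200 = 28,200.
Production build-up factor (1 − d/p) = 1 − 141/649 = 0.7827.
Q* = √(2DS / (H(1 − d/p))) = √(2 × 28,200 × 305 / (1.9 × 0.7827)).
= √(17,202,000 / 1.4872) ≈ 3400.973.
Maximum inventory = Q*(1 − d/p) = 3400.973 × 0.7827 ≈ 2662.087.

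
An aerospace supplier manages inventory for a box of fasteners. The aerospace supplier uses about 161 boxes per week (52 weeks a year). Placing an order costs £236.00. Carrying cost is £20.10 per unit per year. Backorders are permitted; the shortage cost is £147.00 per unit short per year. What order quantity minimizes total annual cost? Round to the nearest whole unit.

Q* ≈ 473 boxes

Annual demand D = 161 × 52 = 8,372.
With planned backorders, Q* = √(2DS/H) · √((H+B)/B).
√(2DS/H) = √(2 × 8,372 × 236 / 20.1) = 443.392.
√((H+B)/B) = √((20.1+147)/147) = 1.0662.
Q* ≈ 472.734.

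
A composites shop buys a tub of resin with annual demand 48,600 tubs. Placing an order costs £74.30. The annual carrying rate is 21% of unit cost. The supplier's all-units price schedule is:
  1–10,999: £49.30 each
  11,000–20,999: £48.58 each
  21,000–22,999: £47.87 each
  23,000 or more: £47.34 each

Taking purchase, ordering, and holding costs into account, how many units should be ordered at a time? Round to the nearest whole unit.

Q* ≈ 835 tubs

Holding cost per unit per year at price C is H = 0.21·C.
Evaluate total cost at each tier's feasible EOQ or, if the EOQ is below the tier, at the tier's minimum quantity.
EOQ at £49.30 = 835.2 (feasible in tier 1): TC = 48,600×£49.30 + (48,600/835.2)×74.3 + (835.2/2)×0.21×£49.30 = £2,404,626.90.
EOQ at £48.58 = 841.4 < 11000, so use break Q=11000: TC = 48,600×£48.58 + (48,600/11000.0)×74.3 + (11000.0/2)×0.21×£48.58 = £2,417,426.17.
EOQ at £47.87 = 847.6 < 21000, so use break Q=21000: TC = 48,600×£47.87 + (48,600/21000.0)×74.3 + (21000.0/2)×0.21×£47.87 = £2,432,207.30.
EOQ at £47.34 = 852.3 < 23000, so use break Q=23000: TC = 48,600×£47.34 + (48,600/23000.0)×74.3 + (23000.0/2)×0.21×£47.34 = £2,415,207.10.
Lowest total cost is £2,404,626.90 at Q = 835.2.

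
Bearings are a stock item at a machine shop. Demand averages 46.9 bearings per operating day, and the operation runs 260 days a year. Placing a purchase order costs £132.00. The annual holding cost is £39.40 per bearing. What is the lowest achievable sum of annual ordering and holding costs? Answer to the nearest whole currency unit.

Annual demand D = 46.9 × 260 = 12,194.
Q* = √(2DS/H) = √(2 × 12,194 × 132 / 39.4) ≈ 285.84.
At the optimum the two cost components are equal, so total cost = 2·(Q*/2)H = Q*·H.
Minimum total = √(2DSH) = √(2 × 12,194 × 132 × 39.4) ≈ 11262.198.

TC* ≈ £11,262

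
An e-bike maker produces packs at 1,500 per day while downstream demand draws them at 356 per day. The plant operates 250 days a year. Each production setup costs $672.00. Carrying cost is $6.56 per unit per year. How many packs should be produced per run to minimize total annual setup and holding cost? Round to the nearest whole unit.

Annual demand D = 356 × 250 = 89,000.
Production build-up factor (1 − d/p) = 1 − 356/1,500 = 0.7627.
Q* = √(2DS / (H(1 − d/p))) = √(2 × 89,000 × 672 / (6.56 × 0.7627)).
= √(119,616,000 / 5.0031) ≈ 4889.623.

Q* ≈ 4,890 packs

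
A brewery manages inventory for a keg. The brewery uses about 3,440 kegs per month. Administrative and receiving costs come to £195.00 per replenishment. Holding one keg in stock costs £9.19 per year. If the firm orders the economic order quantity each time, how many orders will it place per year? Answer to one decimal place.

Annual demand D = 3,440 × 12 = 41,280.
EOQ = √(2DS/H) = √(2 × 41,280 × 195 / 9.19) ≈ 1323.56.
Orders per year = D / Q* = 41,280 / 1323.56 ≈ 31.189.

N ≈ 31.2 orders per year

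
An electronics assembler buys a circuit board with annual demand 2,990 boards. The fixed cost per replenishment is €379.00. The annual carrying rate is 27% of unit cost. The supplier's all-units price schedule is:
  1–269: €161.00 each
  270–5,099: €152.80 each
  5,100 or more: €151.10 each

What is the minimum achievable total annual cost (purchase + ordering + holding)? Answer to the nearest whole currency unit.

Holding cost per unit per year at price C is H = 0.27·C.
For each price level, check whether its EOQ is feasible; otherwise the best quantity at that price is the breakpoint.
EOQ at €161.00 = 228.3 (feasible in tier 1): TC = 2,990×€161.00 + (2,990/228.3)×379 + (228.3/2)×0.27×€161.00 = €491,315.79.
EOQ at €152.80 = 234.4 < 270, so use break Q=270: TC = 2,990×€152.80 + (2,990/270.0)×379 + (270.0/2)×0.27×€152.80 = €466,638.63.
EOQ at €151.10 = 235.7 < 5100, so use break Q=5100: TC = 2,990×€151.10 + (2,990/5100.0)×379 + (5100.0/2)×0.27×€151.10 = €556,043.55.
Lowest total cost among the candidates is at Q = 270.0.

TC* ≈ €466,639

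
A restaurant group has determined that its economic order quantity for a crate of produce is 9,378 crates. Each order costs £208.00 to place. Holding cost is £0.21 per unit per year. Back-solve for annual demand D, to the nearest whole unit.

D ≈ 44,396 crates per year

Invert the EOQ relation Q*² = 2DS/H.
From Q* = √(2DS/H): D = Q*²H / (2S) = 9,378² × 0.21 / (2 × 208) = 44396.264.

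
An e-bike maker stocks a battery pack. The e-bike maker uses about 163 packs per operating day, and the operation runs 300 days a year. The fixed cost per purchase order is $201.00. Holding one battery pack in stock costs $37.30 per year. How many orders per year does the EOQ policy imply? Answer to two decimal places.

N ≈ 67.36 orders per year

Annual demand D = 163 × 300 = 48,900.
EOQ = √(2DS/H) = √(2 × 48,900 × 201 / 37.3) ≈ 725.96.
Orders per year = D / Q* = 48,900 / 725.96 ≈ 67.359.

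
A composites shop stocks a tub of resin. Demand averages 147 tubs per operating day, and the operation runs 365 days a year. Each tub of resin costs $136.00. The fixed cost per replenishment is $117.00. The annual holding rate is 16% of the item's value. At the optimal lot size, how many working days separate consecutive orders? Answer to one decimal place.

T ≈ 5.2 days

Annual demand D = 147 × 365 = 53,655.
Holding cost H = 0.16 × $136.00 = $21.7600 per unit per year.
The optimal lot size = √(2DS/H) = √(2 × 53,655 × 117 / 21.76) ≈ 759.60.
Cycle time = Q*/D × 365 = 759.60 / 53,655 × 365 ≈ 5.167 days.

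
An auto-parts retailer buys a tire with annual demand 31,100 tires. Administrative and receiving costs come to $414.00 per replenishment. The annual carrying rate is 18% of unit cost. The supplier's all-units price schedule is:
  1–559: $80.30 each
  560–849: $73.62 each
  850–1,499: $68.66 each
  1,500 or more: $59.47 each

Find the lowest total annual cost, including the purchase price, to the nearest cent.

TC* ≈ $1,866,119.77

Holding cost per unit per year at price C is H = 0.18·C.
Candidates are each tier's EOQ (if it falls in that tier) and each price-break quantity.
Tier 1 ($80.30): EOQ = 1334.8 exceeds tier's upper bound 559, so this tier is dominated.
Tier 2 ($73.62): EOQ = 1394.0 exceeds tier's upper bound 849, so this tier is dominated.
EOQ at $68.66 = 1443.5 (feasible in tier 3): TC = 31,100×$68.66 + (31,100/1443.5)×414 + (1443.5/2)×0.18×$68.66 = $2,153,165.53.
EOQ at $59.47 = 1551.0 (feasible in tier 4): TC = 31,100×$59.47 + (31,100/1551.0)×414 + (1551.0/2)×0.18×$59.47 = $1,866,119.77.
Lowest total cost among the candidates is at Q = 1551.0.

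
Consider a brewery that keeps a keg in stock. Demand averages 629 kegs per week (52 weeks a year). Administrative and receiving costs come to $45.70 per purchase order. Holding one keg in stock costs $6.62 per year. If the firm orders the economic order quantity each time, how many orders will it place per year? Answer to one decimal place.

N ≈ 48.7 orders per year

Annual demand D = 629 × 52 = 32,708.
Q* = √(2DS/H) = √(2 × 32,708 × 45.7 / 6.62) ≈ 672.00.
Orders per year = D / Q* = 32,708 / 672.00 ≈ 48.672.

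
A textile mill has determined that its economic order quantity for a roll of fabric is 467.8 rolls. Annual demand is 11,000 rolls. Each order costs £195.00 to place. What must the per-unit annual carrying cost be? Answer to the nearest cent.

The basic EOQ model gives Q* = √(2DS/H); rearrange for the unknown.
From Q* = √(2DS/H): H = 2DS / Q*² = 2 × 11,000 × 195 / 467.8² = 19.6036.

H ≈ £19.60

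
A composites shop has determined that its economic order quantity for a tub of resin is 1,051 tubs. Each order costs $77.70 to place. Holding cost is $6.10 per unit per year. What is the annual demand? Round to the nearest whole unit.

D ≈ 43,359 tubs per year

Squaring Q* = √(2DS/H) gives Q*² = 2DS/H.
From Q* = √(2DS/H): D = Q*²H / (2S) = 1,051² × 6.1 / (2 × 77.7) = 43359.499.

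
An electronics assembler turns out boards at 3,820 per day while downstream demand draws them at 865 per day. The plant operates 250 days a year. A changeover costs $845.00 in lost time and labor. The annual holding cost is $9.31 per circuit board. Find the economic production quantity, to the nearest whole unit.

Annual demand D = 865 × 250 = 216,250.
Production build-up factor (1 − d/p) = 1 − 865/3,820 = 0.7736.
Q* = √(2DS / (H(1 − d/p))) = √(2 × 216,250 × 845 / (9.31 × 0.7736)).
= √(365,462,500 / 7.2018) ≈ 7123.600.

Q* ≈ 7,124 boards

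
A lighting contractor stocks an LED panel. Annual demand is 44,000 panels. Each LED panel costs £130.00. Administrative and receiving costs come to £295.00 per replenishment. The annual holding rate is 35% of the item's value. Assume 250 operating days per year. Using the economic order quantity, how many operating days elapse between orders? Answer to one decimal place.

T ≈ 4.3 days

Holding cost H = 0.35 × £130.00 = £45.5000 per unit per year.
EOQ = √(2DS/H) = √(2 × 44,000 × 295 / 45.5) ≈ 755.35.
Cycle time = Q*/D × 250 = 755.35 / 44,000 × 250 ≈ 4.292 days.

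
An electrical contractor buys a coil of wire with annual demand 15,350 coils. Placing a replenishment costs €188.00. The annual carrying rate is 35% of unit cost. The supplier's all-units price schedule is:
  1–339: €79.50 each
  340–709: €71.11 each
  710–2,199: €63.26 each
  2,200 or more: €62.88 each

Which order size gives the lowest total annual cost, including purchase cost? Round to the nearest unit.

Q* ≈ 710 coils

Holding cost per unit per year at price C is H = 0.35·C.
For each price level, check whether its EOQ is feasible; otherwise the best quantity at that price is the breakpoint.
Tier 1 (€79.50): EOQ = 455.4 exceeds tier's upper bound 339, so this tier is dominated.
EOQ at €71.11 = 481.6 (feasible in tier 2): TC = 15,350×€71.11 + (15,350/481.6)×188 + (481.6/2)×0.35×€71.11 = €1,103,523.76.
EOQ at €63.26 = 510.6 < 710, so use break Q=710: TC = 15,350×€63.26 + (15,350/710.0)×188 + (710.0/2)×0.35×€63.26 = €982,965.56.
EOQ at €62.88 = 512.1 < 2200, so use break Q=2200: TC = 15,350×€62.88 + (15,350/2200.0)×188 + (2200.0/2)×0.35×€62.88 = €990,728.53.
Lowest total cost is €982,965.56 at Q = 710.0.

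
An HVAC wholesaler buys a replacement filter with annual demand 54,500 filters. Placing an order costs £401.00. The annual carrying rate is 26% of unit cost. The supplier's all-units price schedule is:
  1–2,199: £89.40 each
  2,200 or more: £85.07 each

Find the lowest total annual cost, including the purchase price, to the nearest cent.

TC* ≈ £4,670,578.88

Holding cost per unit per year at price C is H = 0.26·C.
For each price level, check whether its EOQ is feasible; otherwise the best quantity at that price is the breakpoint.
EOQ at £89.40 = 1371.3 (feasible in tier 1): TC = 54,500×£89.40 + (54,500/1371.3)×401 + (1371.3/2)×0.26×£89.40 = £4,904,174.32.
EOQ at £85.07 = 1405.8 < 2200, so use break Q=2200: TC = 54,500×£85.07 + (54,500/2200.0)×401 + (2200.0/2)×0.26×£85.07 = £4,670,578.88.
Lowest total cost among the candidates is at Q = 2200.0.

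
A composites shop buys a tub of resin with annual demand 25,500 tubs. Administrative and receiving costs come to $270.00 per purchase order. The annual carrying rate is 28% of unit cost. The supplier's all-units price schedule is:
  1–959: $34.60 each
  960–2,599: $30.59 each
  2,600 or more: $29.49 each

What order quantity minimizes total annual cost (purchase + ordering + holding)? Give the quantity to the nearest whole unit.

Q* ≈ 2,600 tubs

Holding cost per unit per year at price C is H = 0.28·C.
For each price level, check whether its EOQ is feasible; otherwise the best quantity at that price is the breakpoint.
Tier 1 ($34.60): EOQ = 1192.2 exceeds tier's upper bound 959, so this tier is dominated.
EOQ at $30.59 = 1267.9 (feasible in tier 2): TC = 25,500×$30.59 + (25,500/1267.9)×270 + (1267.9/2)×0.28×$30.59 = $790,905.15.
EOQ at $29.49 = 1291.4 < 2600, so use break Q=2600: TC = 25,500×$29.49 + (25,500/2600.0)×270 + (2600.0/2)×0.28×$29.49 = $765,377.44.
Lowest total cost is $765,377.44 at Q = 2600.0.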